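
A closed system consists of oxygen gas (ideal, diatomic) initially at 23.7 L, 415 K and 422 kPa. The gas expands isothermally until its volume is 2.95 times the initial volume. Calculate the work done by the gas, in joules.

n = P₁V₁/(RT₁) = 422×23.7/(8.314×415) = 2.90 mol.
Isothermal: T stays 415 K; PV = const ⇒ V₂ = 69.9 L, P₂ = 143 kPa.
W = nRT ln(V₂/V₁) = 2.90×8.314×415×ln(2.95) = 10800 J.

10800 J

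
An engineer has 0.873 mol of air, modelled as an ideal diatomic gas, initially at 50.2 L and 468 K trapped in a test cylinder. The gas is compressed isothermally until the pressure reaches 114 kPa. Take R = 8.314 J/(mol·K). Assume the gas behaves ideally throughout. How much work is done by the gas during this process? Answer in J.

P₁ = nRT₁/V₁ = 0.873×8.314×468/50.2 = 67.7 kPa.
Isothermal: T stays 468 K; PV = const ⇒ V₂ = 29.8 L, P₂ = 114 kPa.
W = nRT ln(V₂/V₁) = 0.873×8.314×468×ln(0.594) = -1770 J.

-1770 J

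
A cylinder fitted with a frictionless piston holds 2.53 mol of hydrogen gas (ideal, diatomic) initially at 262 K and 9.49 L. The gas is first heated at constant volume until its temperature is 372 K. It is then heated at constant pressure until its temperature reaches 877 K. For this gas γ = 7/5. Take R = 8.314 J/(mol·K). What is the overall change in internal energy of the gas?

32300 J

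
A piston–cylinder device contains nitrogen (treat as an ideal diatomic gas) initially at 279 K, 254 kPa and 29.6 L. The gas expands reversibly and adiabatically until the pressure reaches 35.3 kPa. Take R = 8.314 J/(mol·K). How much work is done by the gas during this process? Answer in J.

n = P₁V₁/(RT₁) = 254×29.6/(8.314×279) = 3.24 mol.
Adiabatic: T₂/T₁ = (P₂/P₁)^((γ−1)/γ) ⇒ T₂ = 279×(0.139)^0.286 = 159 K; V₂ = 121 L.
ΔU = nCvΔT = 3.24×20.8×(159−279) = -8100 J.
Q = 0 for an adiabatic process, so W = −ΔU = 8100 J.

8100 J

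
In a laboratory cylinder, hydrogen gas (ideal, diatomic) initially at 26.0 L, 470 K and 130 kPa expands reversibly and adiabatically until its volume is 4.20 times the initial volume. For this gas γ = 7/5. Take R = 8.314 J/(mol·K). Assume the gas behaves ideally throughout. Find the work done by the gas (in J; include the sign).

3690 J

n = P₁V₁/(RT₁) = 130×26.0/(8.314×470) = 0.865 mol.
Adiabatic: TV^(γ−1) = const ⇒ T₂ = 470×(0.238)^0.400 = 265 K; PV^γ = const ⇒ P₂ = 17.4 kPa.
ΔU = nCvΔT = 0.865×20.8×(265−470) = -3690 J.
Q = 0 for an adiabatic process, so W = −ΔU = 3690 J.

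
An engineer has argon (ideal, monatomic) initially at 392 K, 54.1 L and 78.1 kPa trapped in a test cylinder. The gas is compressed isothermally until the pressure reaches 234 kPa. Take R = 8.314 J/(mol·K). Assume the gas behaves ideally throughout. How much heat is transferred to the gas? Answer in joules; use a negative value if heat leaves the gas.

n = P₁V₁/(RT₁) = 78.1×54.1/(8.314×392) = 1.30 mol.
Isothermal: T stays 392 K; PV = const ⇒ V₂ = 18.1 L, P₂ = 234 kPa.
ΔU = 0 (ideal gas, T constant).
W = nRT ln(V₂/V₁) = 1.30×8.314×392×ln(0.334) = -4640 J.
Q = ΔU + W = -4640 J.

-4640 J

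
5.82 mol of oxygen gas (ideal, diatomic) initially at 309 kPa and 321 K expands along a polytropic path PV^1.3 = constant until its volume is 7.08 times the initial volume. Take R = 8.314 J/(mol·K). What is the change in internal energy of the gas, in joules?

V₁ = nRT₁/P₁ = 5.82×8.314×321/309 = 50.3 L.
Polytropic n=1.3: T₂ = T₁(V₁/V₂)^(n−1) = 321×(0.141)^0.30 = 178 K; P₂ = P₁(V₁/V₂)^n = 24.3 kPa.
For an ideal gas ΔU = nCvΔT with Cv = (5/2)R = 20.8 J/(mol·K).
ΔU = 5.82×20.8×(178−321) = -17200 J.

-17200 J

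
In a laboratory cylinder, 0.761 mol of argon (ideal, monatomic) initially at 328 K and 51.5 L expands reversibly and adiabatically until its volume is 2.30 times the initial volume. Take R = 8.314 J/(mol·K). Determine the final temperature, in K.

P₁ = nRT₁/V₁ = 0.761×8.314×328/51.5 = 40.3 kPa.
Adiabatic: TV^(γ−1) = const ⇒ T₂ = 328×(0.435)^0.667 = 188 K; PV^γ = const ⇒ P₂ = 10.1 kPa.

188 K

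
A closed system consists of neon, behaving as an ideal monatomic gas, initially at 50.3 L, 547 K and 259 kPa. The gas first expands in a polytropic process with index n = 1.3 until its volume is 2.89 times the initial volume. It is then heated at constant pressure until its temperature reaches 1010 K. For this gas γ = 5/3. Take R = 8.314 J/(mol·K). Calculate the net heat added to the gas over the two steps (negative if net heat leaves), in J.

n = P₁V₁/(RT₁) = 259×50.3/(8.314×547) = 2.86 mol.
Step 1 — Polytropic n=1.3: T₂ = T₁(V₁/V₂)^(n−1) = 547×(0.346)^0.30 = 398 K; P₂ = P₁(V₁/V₂)^n = 65.2 kPa.
W = (P₁V₁−P₂V₂)/(n−1) = (259×50.3−65.2×145)/0.30 = 11800 J.
ΔU = nCvΔT = 2.86×12.5×(398−547) = -5330 J.
Q = ΔU + W = 6510 J.
State after step 1: P = 65.2 kPa, V = 145 L, T = 398 K.
Step 2 — Isobaric: P stays 65.2 kPa; V/T = const ⇒ T₂ = 1010 K, V₂ = 369 L.
W = PΔV = 65.2×(369−145) kPa·L = 14600 J.
ΔU = nCvΔT = 2.86×12.5×(1010−398) = 21900 J.
Q = ΔU + W = nCpΔT = 36400 J.
Net over both steps: W = 26400 J, Q = 43000 J, ΔU = 16500 J.

43000 J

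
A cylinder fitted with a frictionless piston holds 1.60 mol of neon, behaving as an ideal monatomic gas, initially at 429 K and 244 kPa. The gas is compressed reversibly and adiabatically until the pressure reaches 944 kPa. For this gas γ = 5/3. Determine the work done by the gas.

-6150 J

V₁ = nRT₁/P₁ = 1.60×8.314×429/244 = 23.4 L.
Adiabatic: T₂/T₁ = (P₂/P₁)^((γ−1)/γ) ⇒ T₂ = 429×(3.87)^0.400 = 737 K; V₂ = 10.4 L.
ΔU = nCvΔT = 1.60×12.5×(737−429) = 6150 J.
Q = 0 for an adiabatic process, so W = −ΔU = -6150 J.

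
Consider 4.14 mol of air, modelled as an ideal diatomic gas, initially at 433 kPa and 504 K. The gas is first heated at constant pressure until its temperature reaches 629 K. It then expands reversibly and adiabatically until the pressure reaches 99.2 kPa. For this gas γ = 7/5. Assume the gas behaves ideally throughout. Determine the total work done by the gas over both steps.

22900 J

V₁ = nRT₁/P₁ = 4.14×8.314×504/433 = 40.1 L.
Step 1 — Isobaric: P stays 433 kPa; V/T = const ⇒ T₂ = 629 K, V₂ = 50.0 L.
W = PΔV = 433×(50.0−40.1) kPa·L = 4300 J.
ΔU = nCvΔT = 4.14×20.8×(629−504) = 10800 J.
Q = ΔU + W = nCpΔT = 15100 J.
State after step 1: P = 433 kPa, V = 50.0 L, T = 629 K.
Step 2 — Adiabatic: T₂/T₁ = (P₂/P₁)^((γ−1)/γ) ⇒ T₂ = 629×(0.229)^0.286 = 413 K; V₂ = 143 L.
ΔU = nCvΔT = 4.14×20.8×(413−629) = -18600 J.
Q = 0 for an adiabatic process, so W = −ΔU = 18600 J.
Net over both steps: W = 22900 J, Q = 15100 J, ΔU = -7840 J.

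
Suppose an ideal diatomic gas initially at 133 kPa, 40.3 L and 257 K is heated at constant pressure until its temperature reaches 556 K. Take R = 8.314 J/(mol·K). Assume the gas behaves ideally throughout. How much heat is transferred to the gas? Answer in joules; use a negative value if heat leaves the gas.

n = P₁V₁/(RT₁) = 133×40.3/(8.314×257) = 2.51 mol.
Isobaric: P stays 133 kPa; V/T = const ⇒ T₂ = 556 K, V₂ = 87.2 L.
W = PΔV = 133×(87.2−40.3) kPa·L = 6240 J.
ΔU = nCvΔT = 2.51×20.8×(556−257) = 15600 J.
Q = ΔU + W = nCpΔT = 21800 J.

21800 J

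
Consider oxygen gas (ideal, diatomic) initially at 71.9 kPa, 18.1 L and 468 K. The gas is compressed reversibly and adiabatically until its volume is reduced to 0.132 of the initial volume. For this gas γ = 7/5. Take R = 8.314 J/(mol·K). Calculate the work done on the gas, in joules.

4060 J

n = P₁V₁/(RT₁) = 71.9×18.1/(8.314×468) = 0.334 mol.
Adiabatic: TV^(γ−1) = const ⇒ T₂ = 468×(7.58)^0.400 = 1050 K; PV^γ = const ⇒ P₂ = 1220 kPa.
ΔU = nCvΔT = 0.334×20.8×(1050−468) = 4060 J.
Q = 0 for an adiabatic process, so W = −ΔU = -4060 J.
Work done on the gas = −W_by = 4060 J.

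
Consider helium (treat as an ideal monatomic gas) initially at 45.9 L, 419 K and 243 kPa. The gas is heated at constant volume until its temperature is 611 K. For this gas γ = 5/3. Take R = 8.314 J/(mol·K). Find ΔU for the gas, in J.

n = P₁V₁/(RT₁) = 243×45.9/(8.314×419) = 3.20 mol.
Isochoric: V stays 45.9 L; P/T = const ⇒ T₂ = 611 K, P₂ = 354 kPa.
For an ideal gas ΔU = nCvΔT with Cv = (3/2)R = 12.5 J/(mol·K).
ΔU = 3.20×12.5×(611−419) = 7670 J.

7670 J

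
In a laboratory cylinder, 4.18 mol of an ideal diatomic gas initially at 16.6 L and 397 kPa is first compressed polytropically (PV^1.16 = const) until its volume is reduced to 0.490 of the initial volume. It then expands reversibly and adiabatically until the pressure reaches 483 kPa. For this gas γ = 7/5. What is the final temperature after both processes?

T₁ = P₁V₁/(nR) = 397×16.6/(4.18×8.314) = 190 K.
Step 1 — Polytropic n=1.16: T₂ = T₁(V₁/V₂)^(n−1) = 190×(2.04)^0.16 = 213 K; P₂ = P₁(V₁/V₂)^n = 908 kPa.
W = (P₁V₁−P₂V₂)/(n−1) = (397×16.6−908×8.13)/0.16 = -4980 J.
ΔU = nCvΔT = 4.18×20.8×(213−190) = 1990 J.
Q = ΔU + W = -2990 J.
State after step 1: P = 908 kPa, V = 8.13 L, T = 213 K.
Step 2 — Adiabatic: T₂/T₁ = (P₂/P₁)^((γ−1)/γ) ⇒ T₂ = 213×(0.532)^0.286 = 177 K; V₂ = 12.8 L.
ΔU = nCvΔT = 4.18×20.8×(177−213) = -3050 J.
Q = 0 for an adiabatic process, so W = −ΔU = 3050 J.
Net over both steps: W = -1930 J, Q = -2990 J, ΔU = -1060 J.

177 K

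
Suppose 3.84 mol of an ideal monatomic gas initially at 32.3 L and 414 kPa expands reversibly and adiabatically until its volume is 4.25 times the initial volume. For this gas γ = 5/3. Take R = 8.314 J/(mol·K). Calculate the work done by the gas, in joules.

T₁ = P₁V₁/(nR) = 414×32.3/(3.84×8.314) = 419 K.
Adiabatic: TV^(γ−1) = const ⇒ T₂ = 419×(0.235)^0.667 = 160 K; PV^γ = const ⇒ P₂ = 37.1 kPa.
ΔU = nCvΔT = 3.84×12.5×(160−419) = -12400 J.
Q = 0 for an adiabatic process, so W = −ΔU = 12400 J.

12400 J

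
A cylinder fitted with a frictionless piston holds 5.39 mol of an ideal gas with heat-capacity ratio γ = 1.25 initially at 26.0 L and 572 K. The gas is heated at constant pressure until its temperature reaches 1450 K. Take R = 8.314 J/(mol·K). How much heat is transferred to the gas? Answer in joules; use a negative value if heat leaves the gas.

197000 J

P₁ = nRT₁/V₁ = 5.39×8.314×572/26.0 = 986 kPa.
Isobaric: P stays 986 kPa; V/T = const ⇒ T₂ = 1450 K, V₂ = 65.9 L.
W = PΔV = 986×(65.9−26.0) kPa·L = 39300 J.
ΔU = nCvΔT = 5.39×33.3×(1450−572) = 157000 J.
Q = ΔU + W = nCpΔT = 197000 J.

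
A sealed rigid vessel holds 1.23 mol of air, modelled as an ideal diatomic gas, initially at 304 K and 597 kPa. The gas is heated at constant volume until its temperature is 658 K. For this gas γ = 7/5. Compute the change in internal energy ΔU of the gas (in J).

V₁ = nRT₁/P₁ = 1.23×8.314×304/597 = 5.21 L.
Isochoric: V stays 5.21 L; P/T = const ⇒ T₂ = 658 K, P₂ = 1290 kPa.
For an ideal gas ΔU = nCvΔT with Cv = (5/2)R = 20.8 J/(mol·K).
ΔU = 1.23×20.8×(658−304) = 9050 J.

9050 J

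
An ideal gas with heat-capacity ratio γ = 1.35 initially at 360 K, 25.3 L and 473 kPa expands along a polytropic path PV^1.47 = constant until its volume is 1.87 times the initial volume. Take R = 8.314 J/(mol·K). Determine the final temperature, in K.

268 K

Polytropic n=1.47: T₂ = T₁(V₁/V₂)^(n−1) = 360×(0.535)^0.47 = 268 K; P₂ = P₁(V₁/V₂)^n = 188 kPa.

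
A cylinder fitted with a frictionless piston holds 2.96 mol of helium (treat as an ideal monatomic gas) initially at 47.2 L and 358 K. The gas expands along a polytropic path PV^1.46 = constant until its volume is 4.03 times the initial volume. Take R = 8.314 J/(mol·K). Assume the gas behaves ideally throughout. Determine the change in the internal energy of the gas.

P₁ = nRT₁/V₁ = 2.96×8.314×358/47.2 = 187 kPa.
Polytropic n=1.46: T₂ = T₁(V₁/V₂)^(n−1) = 358×(0.248)^0.46 = 189 K; P₂ = P₁(V₁/V₂)^n = 24.4 kPa.
For an ideal gas ΔU = nCvΔT with Cv = (3/2)R = 12.5 J/(mol·K).
ΔU = 2.96×12.5×(189−358) = -6250 J.

-6250 J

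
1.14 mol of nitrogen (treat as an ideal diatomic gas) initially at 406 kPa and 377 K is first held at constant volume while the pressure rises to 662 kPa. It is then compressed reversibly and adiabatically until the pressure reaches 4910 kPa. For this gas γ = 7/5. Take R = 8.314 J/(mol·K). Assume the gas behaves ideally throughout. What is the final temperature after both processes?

1090 K

V₁ = nRT₁/P₁ = 1.14×8.314×377/406 = 8.80 L.
Step 1 — Isochoric: V stays 8.80 L; P/T = const ⇒ T₂ = 615 K, P₂ = 662 kPa.
W = 0 (no volume change).
ΔU = nCvΔT = 1.14×20.8×(615−377) = 5630 J.
Q = ΔU = 5630 J.
State after step 1: P = 662 kPa, V = 8.80 L, T = 615 K.
Step 2 — Adiabatic: T₂/T₁ = (P₂/P₁)^((γ−1)/γ) ⇒ T₂ = 615×(7.42)^0.286 = 1090 K; V₂ = 2.10 L.
ΔU = nCvΔT = 1.14×20.8×(1090−615) = 11300 J.
Q = 0 for an adiabatic process, so W = −ΔU = -11300 J.
Net over both steps: W = -11300 J, Q = 5630 J, ΔU = 16900 J.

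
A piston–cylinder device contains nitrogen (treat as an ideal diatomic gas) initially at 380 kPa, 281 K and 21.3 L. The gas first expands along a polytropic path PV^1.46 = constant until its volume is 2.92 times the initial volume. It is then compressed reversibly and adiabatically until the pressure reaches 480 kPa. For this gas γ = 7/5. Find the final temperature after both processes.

287 K

n = P₁V₁/(RT₁) = 380×21.3/(8.314×281) = 3.46 mol.
Step 1 — Polytropic n=1.46: T₂ = T₁(V₁/V₂)^(n−1) = 281×(0.342)^0.46 = 172 K; P₂ = P₁(V₁/V₂)^n = 79.5 kPa.
W = (P₁V₁−P₂V₂)/(n−1) = (380×21.3−79.5×62.2)/0.46 = 6850 J.
ΔU = nCvΔT = 3.46×20.8×(172−281) = -7870 J.
Q = ΔU + W = -1030 J.
State after step 1: P = 79.5 kPa, V = 62.2 L, T = 172 K.
Step 2 — Adiabatic: T₂/T₁ = (P₂/P₁)^((γ−1)/γ) ⇒ T₂ = 172×(6.04)^0.286 = 287 K; V₂ = 17.2 L.
ΔU = nCvΔT = 3.46×20.8×(287−172) = 8300 J.
Q = 0 for an adiabatic process, so W = −ΔU = -8300 J.
Net over both steps: W = -1450 J, Q = -1030 J, ΔU = 426 J.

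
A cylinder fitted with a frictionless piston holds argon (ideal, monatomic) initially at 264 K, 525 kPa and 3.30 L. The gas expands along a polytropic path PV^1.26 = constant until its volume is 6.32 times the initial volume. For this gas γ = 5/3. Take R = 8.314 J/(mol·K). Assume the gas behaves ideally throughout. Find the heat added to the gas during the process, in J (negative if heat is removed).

n = P₁V₁/(RT₁) = 525×3.30/(8.314×264) = 0.789 mol.
Polytropic n=1.26: T₂ = T₁(V₁/V₂)^(n−1) = 264×(0.158)^0.26 = 163 K; P₂ = P₁(V₁/V₂)^n = 51.4 kPa.
W = (P₁V₁−P₂V₂)/(n−1) = (525×3.30−51.4×20.9)/0.26 = 2540 J.
ΔU = nCvΔT = 0.789×12.5×(163−264) = -990 J.
Q = ΔU + W = 1550 J.

1550 J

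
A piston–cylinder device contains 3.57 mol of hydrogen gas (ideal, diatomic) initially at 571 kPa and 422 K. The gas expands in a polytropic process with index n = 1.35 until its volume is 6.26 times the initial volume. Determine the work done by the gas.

V₁ = nRT₁/P₁ = 3.57×8.314×422/571 = 21.9 L.
Polytropic n=1.35: T₂ = T₁(V₁/V₂)^(n−1) = 422×(0.160)^0.35 = 222 K; P₂ = P₁(V₁/V₂)^n = 48.0 kPa.
W = (P₁V₁−P₂V₂)/(n−1) = (571×21.9−48.0×137)/0.35 = 17000 J.

17000 J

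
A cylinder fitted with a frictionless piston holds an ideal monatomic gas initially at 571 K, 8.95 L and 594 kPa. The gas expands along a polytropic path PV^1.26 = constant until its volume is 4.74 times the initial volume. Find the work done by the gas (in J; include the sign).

n = P₁V₁/(RT₁) = 594×8.95/(8.314×571) = 1.12 mol.
Polytropic n=1.26: T₂ = T₁(V₁/V₂)^(n−1) = 571×(0.211)^0.26 = 381 K; P₂ = P₁(V₁/V₂)^n = 83.6 kPa.
W = (P₁V₁−P₂V₂)/(n−1) = (594×8.95−83.6×42.4)/0.26 = 6800 J.

6800 J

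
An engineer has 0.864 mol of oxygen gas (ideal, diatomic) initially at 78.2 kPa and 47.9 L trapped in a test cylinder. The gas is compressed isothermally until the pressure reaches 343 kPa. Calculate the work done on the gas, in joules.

T₁ = P₁V₁/(nR) = 78.2×47.9/(0.864×8.314) = 521 K.
Isothermal: T stays 521 K; PV = const ⇒ V₂ = 10.9 L, P₂ = 343 kPa.
W = nRT ln(V₂/V₁) = 0.864×8.314×521×ln(0.228) = -5540 J.
Work done on the gas = −W_by = 5540 J.

5540 J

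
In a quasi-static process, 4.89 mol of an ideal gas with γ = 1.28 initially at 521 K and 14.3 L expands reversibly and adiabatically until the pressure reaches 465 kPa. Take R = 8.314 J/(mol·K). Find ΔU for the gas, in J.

-16900 J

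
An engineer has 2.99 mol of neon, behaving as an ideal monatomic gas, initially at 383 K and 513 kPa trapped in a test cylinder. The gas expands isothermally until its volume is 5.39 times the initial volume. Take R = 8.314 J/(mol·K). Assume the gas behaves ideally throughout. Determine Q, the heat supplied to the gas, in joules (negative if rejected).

V₁ = nRT₁/P₁ = 2.99×8.314×383/513 = 18.6 L.
Isothermal: T stays 383 K; PV = const ⇒ V₂ = 100 L, P₂ = 95.2 kPa.
ΔU = 0 (ideal gas, T constant).
W = nRT ln(V₂/V₁) = 2.99×8.314×383×ln(5.39) = 16000 J.
Q = ΔU + W = 16000 J.

16000 J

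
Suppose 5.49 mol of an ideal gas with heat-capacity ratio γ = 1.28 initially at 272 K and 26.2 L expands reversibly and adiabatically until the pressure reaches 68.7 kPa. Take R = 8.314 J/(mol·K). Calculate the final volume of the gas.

P₁ = nRT₁/V₁ = 5.49×8.314×272/26.2 = 474 kPa.
Adiabatic: T₂/T₁ = (P₂/P₁)^((γ−1)/γ) ⇒ T₂ = 272×(0.145)^0.219 = 178 K; V₂ = 118 L.

118 L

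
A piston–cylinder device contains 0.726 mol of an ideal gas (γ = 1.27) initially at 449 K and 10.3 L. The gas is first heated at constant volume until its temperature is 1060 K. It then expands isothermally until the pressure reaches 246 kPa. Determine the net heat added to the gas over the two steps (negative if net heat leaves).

P₁ = nRT₁/V₁ = 0.726×8.314×449/10.3 = 263 kPa.
Step 1 — Isochoric: V stays 10.3 L; P/T = const ⇒ T₂ = 1060 K, P₂ = 621 kPa.
W = 0 (no volume change).
ΔU = nCvΔT = 0.726×30.8×(1060−449) = 13700 J.
Q = ΔU = 13700 J.
State after step 1: P = 621 kPa, V = 10.3 L, T = 1060 K.
Step 2 — Isothermal: T stays 1060 K; PV = const ⇒ V₂ = 26.0 L, P₂ = 246 kPa.
ΔU = 0 (ideal gas, T constant).
W = nRT ln(V₂/V₁) = 0.726×8.314×1060×ln(2.53) = 5930 J.
Q = ΔU + W = 5930 J.
Net over both steps: W = 5930 J, Q = 19600 J, ΔU = 13700 J.

19600 J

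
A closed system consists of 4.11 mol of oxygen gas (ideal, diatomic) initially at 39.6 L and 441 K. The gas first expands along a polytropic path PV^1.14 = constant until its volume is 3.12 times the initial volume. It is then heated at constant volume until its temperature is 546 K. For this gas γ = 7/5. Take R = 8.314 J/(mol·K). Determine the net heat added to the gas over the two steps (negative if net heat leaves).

24800 J

P₁ = nRT₁/V₁ = 4.11×8.314×441/39.6 = 381 kPa.
Step 1 — Polytropic n=1.14: T₂ = T₁(V₁/V₂)^(n−1) = 441×(0.321)^0.14 = 376 K; P₂ = P₁(V₁/V₂)^n = 104 kPa.
W = (P₁V₁−P₂V₂)/(n−1) = (381×39.6−104×124)/0.14 = 15900 J.
ΔU = nCvΔT = 4.11×20.8×(376−441) = -5550 J.
Q = ΔU + W = 10300 J.
State after step 1: P = 104 kPa, V = 124 L, T = 376 K.
Step 2 — Isochoric: V stays 124 L; P/T = const ⇒ T₂ = 546 K, P₂ = 151 kPa.
W = 0 (no volume change).
ΔU = nCvΔT = 4.11×20.8×(546−376) = 14500 J.
Q = ΔU = 14500 J.
Net over both steps: W = 15900 J, Q = 24800 J, ΔU = 8970 J.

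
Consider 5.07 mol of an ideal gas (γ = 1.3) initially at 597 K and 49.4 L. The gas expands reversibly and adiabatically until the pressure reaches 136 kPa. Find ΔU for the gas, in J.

P₁ = nRT₁/V₁ = 5.07×8.314×597/49.4 = 509 kPa.
Adiabatic: T₂/T₁ = (P₂/P₁)^((γ−1)/γ) ⇒ T₂ = 597×(0.267)^0.231 = 440 K; V₂ = 136 L.
For an ideal gas ΔU = nCvΔT with Cv = R/(γ−1) = 27.7 J/(mol·K).
ΔU = 5.07×27.7×(440−597) = -22000 J.

-22000 J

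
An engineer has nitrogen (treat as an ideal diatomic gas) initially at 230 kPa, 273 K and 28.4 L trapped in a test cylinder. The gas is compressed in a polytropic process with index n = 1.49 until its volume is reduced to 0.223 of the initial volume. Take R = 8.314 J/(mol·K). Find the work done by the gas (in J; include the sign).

n = P₁V₁/(RT₁) = 230×28.4/(8.314×273) = 2.88 mol.
Polytropic n=1.49: T₂ = T₁(V₁/V₂)^(n−1) = 273×(4.48)^0.49 = 569 K; P₂ = P₁(V₁/V₂)^n = 2150 kPa.
W = (P₁V₁−P₂V₂)/(n−1) = (230×28.4−2150×6.33)/0.49 = -14500 J.

-14500 J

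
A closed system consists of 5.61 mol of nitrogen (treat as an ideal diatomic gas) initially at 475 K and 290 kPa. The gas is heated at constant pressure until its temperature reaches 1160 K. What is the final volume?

V₁ = nRT₁/P₁ = 5.61×8.314×475/290 = 76.4 L.
Isobaric: P stays 290 kPa; V/T = const ⇒ T₂ = 1160 K, V₂ = 187 L.

187 L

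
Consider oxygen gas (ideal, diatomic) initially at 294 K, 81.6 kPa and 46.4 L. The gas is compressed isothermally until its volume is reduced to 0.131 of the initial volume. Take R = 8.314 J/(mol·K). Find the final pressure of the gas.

623 kPa

Isothermal: T stays 294 K; PV = const ⇒ V₂ = 6.08 L, P₂ = 623 kPa.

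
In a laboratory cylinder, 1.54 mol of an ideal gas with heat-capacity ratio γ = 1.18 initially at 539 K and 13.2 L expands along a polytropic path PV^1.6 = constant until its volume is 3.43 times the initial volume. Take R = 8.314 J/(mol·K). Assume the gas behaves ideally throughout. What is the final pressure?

72.8 kPa

P₁ = nRT₁/V₁ = 1.54×8.314×539/13.2 = 523 kPa.
Polytropic n=1.6: T₂ = T₁(V₁/V₂)^(n−1) = 539×(0.292)^0.60 = 257 K; P₂ = P₁(V₁/V₂)^n = 72.8 kPa.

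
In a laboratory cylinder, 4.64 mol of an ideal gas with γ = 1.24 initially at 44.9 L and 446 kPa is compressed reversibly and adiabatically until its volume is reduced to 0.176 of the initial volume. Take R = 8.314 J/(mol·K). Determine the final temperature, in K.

788 K

T₁ = P₁V₁/(nR) = 446×44.9/(4.64×8.314) = 519 K.
Adiabatic: TV^(γ−1) = const ⇒ T₂ = 519×(5.68)^0.240 = 788 K; PV^γ = const ⇒ P₂ = 3850 kPa.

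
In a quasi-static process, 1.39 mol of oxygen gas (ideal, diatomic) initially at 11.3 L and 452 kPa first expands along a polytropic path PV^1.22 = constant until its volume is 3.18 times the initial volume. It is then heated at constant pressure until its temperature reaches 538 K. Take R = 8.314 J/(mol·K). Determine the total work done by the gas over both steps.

7470 J

T₁ = P₁V₁/(nR) = 452×11.3/(1.39×8.314) = 442 K.
Step 1 — Polytropic n=1.22: T₂ = T₁(V₁/V₂)^(n−1) = 442×(0.314)^0.22 = 343 K; P₂ = P₁(V₁/V₂)^n = 110 kPa.
W = (P₁V₁−P₂V₂)/(n−1) = (452×11.3−110×35.9)/0.22 = 5220 J.
ΔU = nCvΔT = 1.39×20.8×(343−442) = -2870 J.
Q = ΔU + W = 2350 J.
State after step 1: P = 110 kPa, V = 35.9 L, T = 343 K.
Step 2 — Isobaric: P stays 110 kPa; V/T = const ⇒ T₂ = 538 K, V₂ = 56.4 L.
W = PΔV = 110×(56.4−35.9) kPa·L = 2260 J.
ΔU = nCvΔT = 1.39×20.8×(538−343) = 5640 J.
Q = ΔU + W = nCpΔT = 7900 J.
Net over both steps: W = 7470 J, Q = 10200 J, ΔU = 2770 J.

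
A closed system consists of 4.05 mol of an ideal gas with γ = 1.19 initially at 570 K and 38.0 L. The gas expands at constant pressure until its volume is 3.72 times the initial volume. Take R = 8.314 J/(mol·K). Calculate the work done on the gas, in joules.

P₁ = nRT₁/V₁ = 4.05×8.314×570/38.0 = 505 kPa.
Isobaric: P stays 505 kPa; V/T = const ⇒ T₂ = 2120 K, V₂ = 141 L.
W = PΔV = 505×(141−38.0) kPa·L = 52200 J.
Work done on the gas = −W_by = -52200 J.

-52200 J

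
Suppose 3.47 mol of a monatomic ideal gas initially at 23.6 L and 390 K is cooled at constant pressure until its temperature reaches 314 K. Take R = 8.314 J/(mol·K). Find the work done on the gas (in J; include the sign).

2190 J

P₁ = nRT₁/V₁ = 3.47×8.314×390/23.6 = 477 kPa.
Isobaric: P stays 477 kPa; V/T = const ⇒ T₂ = 314 K, V₂ = 19.0 L.
W = PΔV = 477×(19.0−23.6) kPa·L = -2190 J.
Work done on the gas = −W_by = 2190 J.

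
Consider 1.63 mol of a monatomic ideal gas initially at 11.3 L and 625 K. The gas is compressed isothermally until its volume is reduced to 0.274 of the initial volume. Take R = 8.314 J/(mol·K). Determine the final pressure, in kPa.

2740 kPa

P₁ = nRT₁/V₁ = 1.63×8.314×625/11.3 = 750 kPa.
Isothermal: T stays 625 K; PV = const ⇒ V₂ = 3.10 L, P₂ = 2740 kPa.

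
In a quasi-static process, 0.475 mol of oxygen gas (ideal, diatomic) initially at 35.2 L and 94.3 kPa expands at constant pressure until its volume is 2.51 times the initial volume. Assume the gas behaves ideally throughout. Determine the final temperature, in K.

2110 K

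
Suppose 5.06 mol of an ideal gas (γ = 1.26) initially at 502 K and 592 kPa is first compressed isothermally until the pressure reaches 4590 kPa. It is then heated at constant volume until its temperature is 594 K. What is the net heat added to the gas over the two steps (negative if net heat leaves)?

-28400 J

V₁ = nRT₁/P₁ = 5.06×8.314×502/592 = 35.7 L.
Step 1 — Isothermal: T stays 502 K; PV = const ⇒ V₂ = 4.60 L, P₂ = 4590 kPa.
ΔU = 0 (ideal gas, T constant).
W = nRT ln(V₂/V₁) = 5.06×8.314×502×ln(0.129) = -43300 J.
Q = ΔU + W = -43300 J.
State after step 1: P = 4590 kPa, V = 4.60 L, T = 502 K.
Step 2 — Isochoric: V stays 4.60 L; P/T = const ⇒ T₂ = 594 K, P₂ = 5430 kPa.
W = 0 (no volume change).
ΔU = nCvΔT = 5.06×32.0×(594−502) = 14900 J.
Q = ΔU = 14900 J.
Net over both steps: W = -43300 J, Q = -28400 J, ΔU = 14900 J.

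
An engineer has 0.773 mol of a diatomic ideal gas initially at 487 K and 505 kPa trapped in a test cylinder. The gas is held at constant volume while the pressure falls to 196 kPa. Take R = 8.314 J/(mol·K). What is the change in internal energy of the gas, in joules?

-4790 J

V₁ = nRT₁/P₁ = 0.773×8.314×487/505 = 6.20 L.
Isochoric: V stays 6.20 L; P/T = const ⇒ T₂ = 189 K, P₂ = 196 kPa.
For an ideal gas ΔU = nCvΔT with Cv = (5/2)R = 20.8 J/(mol·K).
ΔU = 0.773×20.8×(189−487) = -4790 J.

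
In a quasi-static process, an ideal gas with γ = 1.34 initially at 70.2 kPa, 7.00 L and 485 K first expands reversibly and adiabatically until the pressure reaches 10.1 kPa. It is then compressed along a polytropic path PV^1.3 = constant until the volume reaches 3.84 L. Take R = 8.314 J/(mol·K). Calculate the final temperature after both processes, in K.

548 K

n = P₁V₁/(RT₁) = 70.2×7.00/(8.314×485) = 0.122 mol.
Step 1 — Adiabatic: T₂/T₁ = (P₂/P₁)^((γ−1)/γ) ⇒ T₂ = 485×(0.144)^0.254 = 297 K; V₂ = 29.7 L.
ΔU = nCvΔT = 0.122×24.5×(297−485) = -562 J.
Q = 0 for an adiabatic process, so W = −ΔU = 562 J.
State after step 1: P = 10.1 kPa, V = 29.7 L, T = 297 K.
Step 2 — Polytropic n=1.3: T₂ = T₁(V₁/V₂)^(n−1) = 297×(7.75)^0.30 = 548 K; P₂ = P₁(V₁/V₂)^n = 145 kPa.
W = (P₁V₁−P₂V₂)/(n−1) = (10.1×29.7−145×3.84)/0.30 = -849 J.
ΔU = nCvΔT = 0.122×24.5×(548−297) = 750 J.
Q = ΔU + W = -99.9 J.
Net over both steps: W = -288 J, Q = -99.9 J, ΔU = 188 J.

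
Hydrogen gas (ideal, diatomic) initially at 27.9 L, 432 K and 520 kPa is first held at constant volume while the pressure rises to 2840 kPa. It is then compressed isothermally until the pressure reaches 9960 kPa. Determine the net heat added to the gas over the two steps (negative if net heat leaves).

62400 J

n = P₁V₁/(RT₁) = 520×27.9/(8.314×432) = 4.04 mol.
Step 1 — Isochoric: V stays 27.9 L; P/T = const ⇒ T₂ = 2360 K, P₂ = 2840 kPa.
W = 0 (no volume change).
ΔU = nCvΔT = 4.04×20.8×(2360−432) = 162000 J.
Q = ΔU = 162000 J.
State after step 1: P = 2840 kPa, V = 27.9 L, T = 2360 K.
Step 2 — Isothermal: T stays 2360 K; PV = const ⇒ V₂ = 7.96 L, P₂ = 9960 kPa.
ΔU = 0 (ideal gas, T constant).
W = nRT ln(V₂/V₁) = 4.04×8.314×2360×ln(0.285) = -99400 J.
Q = ΔU + W = -99400 J.
Net over both steps: W = -99400 J, Q = 62400 J, ΔU = 162000 J.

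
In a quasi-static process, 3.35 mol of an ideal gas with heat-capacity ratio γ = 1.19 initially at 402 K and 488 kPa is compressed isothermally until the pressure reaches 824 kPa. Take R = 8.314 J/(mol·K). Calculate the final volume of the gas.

13.6 L

V₁ = nRT₁/P₁ = 3.35×8.314×402/488 = 22.9 L.
Isothermal: T stays 402 K; PV = const ⇒ V₂ = 13.6 L, P₂ = 824 kPa.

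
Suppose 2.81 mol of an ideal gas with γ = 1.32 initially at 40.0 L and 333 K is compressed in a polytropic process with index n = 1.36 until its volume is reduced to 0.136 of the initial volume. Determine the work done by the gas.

-22700 J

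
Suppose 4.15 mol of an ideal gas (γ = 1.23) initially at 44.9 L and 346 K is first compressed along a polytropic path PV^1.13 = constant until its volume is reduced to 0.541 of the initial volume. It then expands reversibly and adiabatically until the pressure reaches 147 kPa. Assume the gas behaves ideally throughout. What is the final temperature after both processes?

P₁ = nRT₁/V₁ = 4.15×8.314×346/44.9 = 266 kPa.
Step 1 — Polytropic n=1.13: T₂ = T₁(V₁/V₂)^(n−1) = 346×(1.85)^0.13 = 375 K; P₂ = P₁(V₁/V₂)^n = 532 kPa.
W = (P₁V₁−P₂V₂)/(n−1) = (266×44.9−532×24.3)/0.13 = -7630 J.
ΔU = nCvΔT = 4.15×36.1×(375−346) = 4320 J.
Q = ΔU + W = -3320 J.
State after step 1: P = 532 kPa, V = 24.3 L, T = 375 K.
Step 2 — Adiabatic: T₂/T₁ = (P₂/P₁)^((γ−1)/γ) ⇒ T₂ = 375×(0.276)^0.187 = 295 K; V₂ = 69.2 L.
ΔU = nCvΔT = 4.15×36.1×(295−375) = -12000 J.
Q = 0 for an adiabatic process, so W = −ΔU = 12000 J.
Net over both steps: W = 4390 J, Q = -3320 J, ΔU = -7710 J.

295 K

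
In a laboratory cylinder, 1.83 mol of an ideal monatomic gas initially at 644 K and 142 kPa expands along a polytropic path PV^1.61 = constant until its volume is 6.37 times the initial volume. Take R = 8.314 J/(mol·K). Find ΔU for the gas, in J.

-9950 J

V₁ = nRT₁/P₁ = 1.83×8.314×644/142 = 69.0 L.
Polytropic n=1.61: T₂ = T₁(V₁/V₂)^(n−1) = 644×(0.157)^0.61 = 208 K; P₂ = P₁(V₁/V₂)^n = 7.20 kPa.
For an ideal gas ΔU = nCvΔT with Cv = (3/2)R = 12.5 J/(mol·K).
ΔU = 1.83×12.5×(208−644) = -9950 J.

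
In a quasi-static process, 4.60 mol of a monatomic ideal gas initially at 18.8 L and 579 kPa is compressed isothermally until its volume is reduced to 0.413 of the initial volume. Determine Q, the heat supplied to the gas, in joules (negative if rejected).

-9630 J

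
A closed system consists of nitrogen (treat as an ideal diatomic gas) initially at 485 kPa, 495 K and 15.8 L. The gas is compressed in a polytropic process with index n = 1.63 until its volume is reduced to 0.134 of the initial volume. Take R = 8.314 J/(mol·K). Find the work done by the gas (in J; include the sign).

-31000 J

n = P₁V₁/(RT₁) = 485×15.8/(8.314×495) = 1.86 mol.
Polytropic n=1.63: T₂ = T₁(V₁/V₂)^(n−1) = 495×(7.46)^0.63 = 1760 K; P₂ = P₁(V₁/V₂)^n = 12800 kPa.
W = (P₁V₁−P₂V₂)/(n−1) = (485×15.8−12800×2.12)/0.63 = -31000 J.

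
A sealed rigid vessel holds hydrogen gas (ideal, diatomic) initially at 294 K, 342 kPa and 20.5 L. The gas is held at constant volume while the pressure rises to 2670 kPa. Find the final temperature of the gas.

2300 K

Isochoric: V stays 20.5 L; P/T = const ⇒ T₂ = 2300 K, P₂ = 2670 kPa.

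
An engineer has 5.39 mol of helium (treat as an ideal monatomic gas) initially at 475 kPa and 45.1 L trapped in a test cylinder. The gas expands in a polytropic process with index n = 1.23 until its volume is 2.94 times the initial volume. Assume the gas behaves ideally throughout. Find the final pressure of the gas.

T₁ = P₁V₁/(nR) = 475×45.1/(5.39×8.314) = 478 K.
Polytropic n=1.23: T₂ = T₁(V₁/V₂)^(n−1) = 478×(0.340)^0.23 = 373 K; P₂ = P₁(V₁/V₂)^n = 126 kPa.

126 kPa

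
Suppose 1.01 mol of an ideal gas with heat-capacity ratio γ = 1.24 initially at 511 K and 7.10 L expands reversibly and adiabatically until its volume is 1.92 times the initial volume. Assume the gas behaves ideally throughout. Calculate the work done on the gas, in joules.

-2590 J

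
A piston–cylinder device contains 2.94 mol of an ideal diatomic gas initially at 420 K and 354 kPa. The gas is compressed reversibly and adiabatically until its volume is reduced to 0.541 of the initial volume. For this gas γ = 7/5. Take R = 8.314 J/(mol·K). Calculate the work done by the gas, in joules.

V₁ = nRT₁/P₁ = 2.94×8.314×420/354 = 29.0 L.
Adiabatic: TV^(γ−1) = const ⇒ T₂ = 420×(1.85)^0.400 = 537 K; PV^γ = const ⇒ P₂ = 837 kPa.
ΔU = nCvΔT = 2.94×20.8×(537−420) = 7150 J.
Q = 0 for an adiabatic process, so W = −ΔU = -7150 J.

-7150 J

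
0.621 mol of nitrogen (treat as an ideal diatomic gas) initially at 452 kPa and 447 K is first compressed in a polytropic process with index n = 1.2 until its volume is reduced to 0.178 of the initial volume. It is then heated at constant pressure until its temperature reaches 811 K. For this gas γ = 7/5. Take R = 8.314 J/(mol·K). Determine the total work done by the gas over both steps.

V₁ = nRT₁/P₁ = 0.621×8.314×447/452 = 5.11 L.
Step 1 — Polytropic n=1.2: T₂ = T₁(V₁/V₂)^(n−1) = 447×(5.62)^0.20 = 631 K; P₂ = P₁(V₁/V₂)^n = 3590 kPa.
W = (P₁V₁−P₂V₂)/(n−1) = (452×5.11−3590×0.909)/0.20 = -4760 J.
ΔU = nCvΔT = 0.621×20.8×(631−447) = 2380 J.
Q = ΔU + W = -2380 J.
State after step 1: P = 3590 kPa, V = 0.909 L, T = 631 K.
Step 2 — Isobaric: P stays 3590 kPa; V/T = const ⇒ T₂ = 811 K, V₂ = 1.17 L.
W = PΔV = 3590×(1.17−0.909) kPa·L = 928 J.
ΔU = nCvΔT = 0.621×20.8×(811−631) = 2320 J.
Q = ΔU + W = nCpΔT = 3250 J.
Net over both steps: W = -3830 J, Q = 869 J, ΔU = 4700 J.

-3830 J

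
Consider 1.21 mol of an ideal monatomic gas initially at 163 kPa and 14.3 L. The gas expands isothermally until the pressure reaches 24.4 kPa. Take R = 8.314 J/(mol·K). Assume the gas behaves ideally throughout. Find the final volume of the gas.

95.5 L

T₁ = P₁V₁/(nR) = 163×14.3/(1.21×8.314) = 232 K.
Isothermal: T stays 232 K; PV = const ⇒ V₂ = 95.5 L, P₂ = 24.4 kPa.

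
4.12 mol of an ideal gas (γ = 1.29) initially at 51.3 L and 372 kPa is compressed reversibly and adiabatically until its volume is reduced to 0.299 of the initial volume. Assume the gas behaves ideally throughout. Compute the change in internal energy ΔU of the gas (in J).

T₁ = P₁V₁/(nR) = 372×51.3/(4.12×8.314) = 557 K.
Adiabatic: TV^(γ−1) = const ⇒ T₂ = 557×(3.34)^0.290 = 791 K; PV^γ = const ⇒ P₂ = 1770 kPa.
For an ideal gas ΔU = nCvΔT with Cv = R/(γ−1) = 28.7 J/(mol·K).
ΔU = 4.12×28.7×(791−557) = 27600 J.

27600 J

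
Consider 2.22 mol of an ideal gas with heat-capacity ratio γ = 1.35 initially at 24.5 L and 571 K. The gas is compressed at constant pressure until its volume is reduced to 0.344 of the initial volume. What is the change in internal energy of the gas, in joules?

-19800 J

P₁ = nRT₁/V₁ = 2.22×8.314×571/24.5 = 430 kPa.
Isobaric: P stays 430 kPa; V/T = const ⇒ T₂ = 196 K, V₂ = 8.43 L.
For an ideal gas ΔU = nCvΔT with Cv = R/(γ−1) = 23.8 J/(mol·K).
ΔU = 2.22×23.8×(196−571) = -19800 J.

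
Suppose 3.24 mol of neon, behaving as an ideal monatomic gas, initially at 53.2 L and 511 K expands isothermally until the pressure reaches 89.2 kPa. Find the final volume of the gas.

154 L

P₁ = nRT₁/V₁ = 3.24×8.314×511/53.2 = 259 kPa.
Isothermal: T stays 511 K; PV = const ⇒ V₂ = 154 L, P₂ = 89.2 kPa.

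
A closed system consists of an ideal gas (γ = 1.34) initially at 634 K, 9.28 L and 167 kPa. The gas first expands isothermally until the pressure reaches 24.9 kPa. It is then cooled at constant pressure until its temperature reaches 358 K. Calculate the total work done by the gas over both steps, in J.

2270 J

n = P₁V₁/(RT₁) = 167×9.28/(8.314×634) = 0.294 mol.
Step 1 — Isothermal: T stays 634 K; PV = const ⇒ V₂ = 62.2 L, P₂ = 24.9 kPa.
ΔU = 0 (ideal gas, T constant).
W = nRT ln(V₂/V₁) = 0.294×8.314×634×ln(6.71) = 2950 J.
Q = ΔU + W = 2950 J.
State after step 1: P = 24.9 kPa, V = 62.2 L, T = 634 K.
Step 2 — Isobaric: P stays 24.9 kPa; V/T = const ⇒ T₂ = 358 K, V₂ = 35.1 L.
W = PΔV = 24.9×(35.1−62.2) kPa·L = -675 J.
ΔU = nCvΔT = 0.294×24.5×(358−634) = -1980 J.
Q = ΔU + W = nCpΔT = -2660 J.
Net over both steps: W = 2270 J, Q = 290 J, ΔU = -1980 J.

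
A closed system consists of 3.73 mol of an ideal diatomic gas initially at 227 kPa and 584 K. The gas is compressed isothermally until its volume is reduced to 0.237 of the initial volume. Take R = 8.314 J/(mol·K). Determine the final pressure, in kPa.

V₁ = nRT₁/P₁ = 3.73×8.314×584/227 = 79.8 L.
Isothermal: T stays 584 K; PV = const ⇒ V₂ = 18.9 L, P₂ = 958 kPa.

958 kPa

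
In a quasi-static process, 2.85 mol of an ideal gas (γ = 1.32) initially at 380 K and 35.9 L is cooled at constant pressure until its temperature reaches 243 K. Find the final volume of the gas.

P₁ = nRT₁/V₁ = 2.85×8.314×380/35.9 = 251 kPa.
Isobaric: P stays 251 kPa; V/T = const ⇒ T₂ = 243 K, V₂ = 23.0 L.

23.0 L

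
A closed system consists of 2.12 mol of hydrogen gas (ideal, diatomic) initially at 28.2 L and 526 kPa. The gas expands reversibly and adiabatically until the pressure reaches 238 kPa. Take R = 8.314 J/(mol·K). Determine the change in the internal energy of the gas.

-7520 J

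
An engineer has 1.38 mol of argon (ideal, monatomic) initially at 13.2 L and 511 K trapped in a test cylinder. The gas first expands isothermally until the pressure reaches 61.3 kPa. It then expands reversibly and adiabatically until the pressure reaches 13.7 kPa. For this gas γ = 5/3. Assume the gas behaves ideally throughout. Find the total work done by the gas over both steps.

15600 J

P₁ = nRT₁/V₁ = 1.38×8.314×511/13.2 = 444 kPa.
Step 1 — Isothermal: T stays 511 K; PV = const ⇒ V₂ = 95.6 L, P₂ = 61.3 kPa.
ΔU = 0 (ideal gas, T constant).
W = nRT ln(V₂/V₁) = 1.38×8.314×511×ln(7.25) = 11600 J.
Q = ΔU + W = 11600 J.
State after step 1: P = 61.3 kPa, V = 95.6 L, T = 511 K.
Step 2 — Adiabatic: T₂/T₁ = (P₂/P₁)^((γ−1)/γ) ⇒ T₂ = 511×(0.223)^0.400 = 281 K; V₂ = 235 L.
ΔU = nCvΔT = 1.38×12.5×(281−511) = -3960 J.
Q = 0 for an adiabatic process, so W = −ΔU = 3960 J.
Net over both steps: W = 15600 J, Q = 11600 J, ΔU = -3960 J.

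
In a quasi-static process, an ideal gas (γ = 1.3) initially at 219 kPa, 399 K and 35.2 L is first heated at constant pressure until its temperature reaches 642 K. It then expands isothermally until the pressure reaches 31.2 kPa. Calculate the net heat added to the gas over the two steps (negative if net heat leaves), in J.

n = P₁V₁/(RT₁) = 219×35.2/(8.314×399) = 2.32 mol.
Step 1 — Isobaric: P stays 219 kPa; V/T = const ⇒ T₂ = 642 K, V₂ = 56.6 L.
W = PΔV = 219×(56.6−35.2) kPa·L = 4690 J.
ΔU = nCvΔT = 2.32×27.7×(642−399) = 15600 J.
Q = ΔU + W = nCpΔT = 20300 J.
State after step 1: P = 219 kPa, V = 56.6 L, T = 642 K.
Step 2 — Isothermal: T stays 642 K; PV = const ⇒ V₂ = 398 L, P₂ = 31.2 kPa.
ΔU = 0 (ideal gas, T constant).
W = nRT ln(V₂/V₁) = 2.32×8.314×642×ln(7.02) = 24200 J.
Q = ΔU + W = 24200 J.
Net over both steps: W = 28900 J, Q = 44500 J, ΔU = 15600 J.

44500 J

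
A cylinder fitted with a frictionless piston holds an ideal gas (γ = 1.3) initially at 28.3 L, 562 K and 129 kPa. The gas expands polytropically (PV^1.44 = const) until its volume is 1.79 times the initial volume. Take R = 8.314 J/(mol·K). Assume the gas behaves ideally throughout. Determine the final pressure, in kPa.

55.8 kPa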